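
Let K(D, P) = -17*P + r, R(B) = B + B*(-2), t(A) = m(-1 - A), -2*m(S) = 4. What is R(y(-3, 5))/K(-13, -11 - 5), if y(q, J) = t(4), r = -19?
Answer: 2/253 ≈ 0.0079051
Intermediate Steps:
m(S) = -2 (m(S) = -½*4 = -2)
t(A) = -2
y(q, J) = -2
R(B) = -B (R(B) = B - 2*B = -B)
K(D, P) = -19 - 17*P (K(D, P) = -17*P - 19 = -19 - 17*P)
R(y(-3, 5))/K(-13, -11 - 5) = (-1*(-2))/(-19 - 17*(-11 - 5)) = 2/(-19 - 17*(-16)) = 2/(-19 + 272) = 2/253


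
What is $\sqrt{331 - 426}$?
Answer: $i \sqrt{95} \approx 9.7468 i$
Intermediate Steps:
$\sqrt{331 - 426} = \sqrt{-95} = i \sqrt{95}$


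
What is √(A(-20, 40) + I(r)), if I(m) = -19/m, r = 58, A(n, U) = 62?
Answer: 7*√4234/58 ≈ 7.8532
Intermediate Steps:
√(A(-20, 40) + I(r)) = √(62 - 19/58) = √(3577/58) = 7*√4234/58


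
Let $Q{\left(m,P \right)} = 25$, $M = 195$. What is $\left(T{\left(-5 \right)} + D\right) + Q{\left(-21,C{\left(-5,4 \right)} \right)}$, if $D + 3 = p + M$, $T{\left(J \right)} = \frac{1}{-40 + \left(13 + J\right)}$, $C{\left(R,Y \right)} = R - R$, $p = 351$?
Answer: $\frac{18175}{32} \approx 567.97$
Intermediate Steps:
$C{\left(R,Y \right)} = 0$
$T{\left(J \right)} = \frac{1}{-27 + J}$
$D = 543$ ($D = -3 + \left(351 + 195\right) = -3 + 546 = 543$)
$\left(T{\left(-5 \right)} + D\right) + Q{\left(-21,C{\left(-5,4 \right)} \right)} = \left(\frac{1}{-27 - 5} + 543\right) + 25 = \left(\frac{1}{-32} + 543\right) + 25 = \left(- \frac{1}{32} + 543\right) + 25 = \frac{17375}{32} + 25 = \frac{18175}{32}$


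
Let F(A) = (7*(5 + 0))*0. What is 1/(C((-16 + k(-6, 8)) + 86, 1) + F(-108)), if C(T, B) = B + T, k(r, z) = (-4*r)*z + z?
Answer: 1/271 ≈ 0.0036900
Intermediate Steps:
k(r, z) = z - 4*r*z (k(r, z) = -4*r*z + z = z - 4*r*z)
F(A) = 0 (F(A) = (7*5)*0 = 35*0 = 0)
1/(C((-16 + k(-6, 8)) + 86, 1) + F(-108)) = 1/((1 + ((-16 + 8*(1 - 4*(-6))) + 86)) + 0) = 1/((1 + ((-16 + 8*(1 + 24)) + 86)) + 0) = 1/((1 + ((-16 + 8*25) + 86)) + 0) = 1/((1 + ((-16 + 200) + 86)) + 0) = 1/((1 + (184 + 86)) + 0) = 1/((1 + 270) + 0) = 1/(271 + 0) = 1/271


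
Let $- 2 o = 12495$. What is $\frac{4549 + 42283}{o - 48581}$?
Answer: $- \frac{93664}{109657} \approx -0.85415$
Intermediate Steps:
$o = - \frac{12495}{2}$ ($o = \left(- \frac{1}{2}\right) 12495 = - \frac{12495}{2} \approx -6247.5$)
$\frac{4549 + 42283}{o - 48581} = \frac{4549 + 42283}{- \frac{12495}{2} - 48581} = \frac{46832}{- \frac{109657}{2}} = 46832 \left(- \frac{2}{109657}\right) = - \frac{93664}{109657}$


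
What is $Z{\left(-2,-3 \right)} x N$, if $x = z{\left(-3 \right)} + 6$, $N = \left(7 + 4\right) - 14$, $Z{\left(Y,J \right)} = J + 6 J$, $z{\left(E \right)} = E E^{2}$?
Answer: $-1323$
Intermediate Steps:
$z{\left(E \right)} = E^{3}$
$Z{\left(Y,J \right)} = 7 J$
$N = -3$ ($N = 11 - 14 = -3$)
$x = -21$ ($x = \left(-3\right)^{3} + 6 = -27 + 6 = -21$)
$Z{\left(-2,-3 \right)} x N = 7 \left(-3\right) \left(-21\right) \left(-3\right) = \left(-21\right) \left(-21\right) \left(-3\right) = 441 \left(-3\right) = -1323$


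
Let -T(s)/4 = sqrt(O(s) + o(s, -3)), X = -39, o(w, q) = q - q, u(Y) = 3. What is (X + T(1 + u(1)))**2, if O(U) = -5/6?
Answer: 4523/3 + 52*I*sqrt(30) ≈ 1507.7 + 284.82*I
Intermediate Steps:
o(w, q) = 0
O(U) = -5/6 (O(U) = -5*1/6 = -5/6)
T(s) = -2*I*sqrt(30)/3 (T(s) = -4*sqrt(-5/6 + 0) = -2*I*sqrt(30)/3)
(X + T(1 + u(1)))**2 = (-39 - 2*I*sqrt(30)/3)**2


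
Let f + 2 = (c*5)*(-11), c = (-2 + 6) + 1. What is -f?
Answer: 277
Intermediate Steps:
c = 5 (c = 4 + 1 = 5)
f = -277 (f = -2 + (5*5)*(-11) = -2 + 25*(-11) = -2 - 275 = -277)
-f = -1*(-277) = 277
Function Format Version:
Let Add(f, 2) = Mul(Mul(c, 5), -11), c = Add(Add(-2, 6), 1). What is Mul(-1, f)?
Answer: 277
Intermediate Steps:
c = 5 (c = Add(4, 1) = 5)
f = -277 (f = Add(-2, Mul(Mul(5, 5), -11)) = Add(-2, Mul(25, -11)) = Add(-2, -275) = -277)
Mul(-1, f) = Mul(-1, -277) = 277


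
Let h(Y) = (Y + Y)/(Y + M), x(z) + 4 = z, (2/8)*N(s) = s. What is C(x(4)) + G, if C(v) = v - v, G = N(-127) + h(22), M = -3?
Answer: -9608/19 ≈ -505.68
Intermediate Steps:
N(s) = 4*s
x(z) = -4 + z
h(Y) = 2*Y/(-3 + Y) (h(Y) = (Y + Y)/(Y - 3) = (2*Y)/(-3 + Y) = 2*Y/(-3 + Y))
G = -9608/19 (G = 4*(-127) + 2*22/(-3 + 22) = -508 + 2*22/19 = -508 + 2*22*(1/19) = -508 + 44/19 = -9608/19 ≈ -505.68)
C(v) = 0
C(x(4)) + G = 0 - 9608/19 = -9608/19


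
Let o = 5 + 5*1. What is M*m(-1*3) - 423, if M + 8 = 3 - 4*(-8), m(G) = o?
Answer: -153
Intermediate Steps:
o = 10 (o = 5 + 5 = 10)
m(G) = 10
M = 27 (M = -8 + (3 - 4*(-8)) = -8 + (3 + 32) = -8 + 35 = 27)
M*m(-1*3) - 423 = 27*10 - 423 = 270 - 423 = -153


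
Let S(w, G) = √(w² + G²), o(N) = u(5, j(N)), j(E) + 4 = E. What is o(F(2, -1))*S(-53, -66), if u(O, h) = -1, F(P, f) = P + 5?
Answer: -√7165 ≈ -84.646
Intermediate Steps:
j(E) = -4 + E
F(P, f) = 5 + P
o(N) = -1
S(w, G) = √(G² + w²)
o(F(2, -1))*S(-53, -66) = -√((-66)² + (-53)²) = -√(4356 + 2809) = -√7165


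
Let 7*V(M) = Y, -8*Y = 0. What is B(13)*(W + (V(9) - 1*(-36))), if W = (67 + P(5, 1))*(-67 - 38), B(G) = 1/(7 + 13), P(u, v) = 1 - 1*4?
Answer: -1671/5 ≈ -334.20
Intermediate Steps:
P(u, v) = -3 (P(u, v) = 1 - 4 = -3)
B(G) = 1/20
Y = 0 (Y = -⅛*0 = 0)
V(M) = 0 (V(M) = (⅐)*0 = 0)
W = -6720 (W = (67 - 3)*(-67 - 38) = 64*(-105) = -6720)
B(13)*(W + (V(9) - 1*(-36))) = (-6720 + (0 - 1*(-36)))/20 = (-6720 + (0 + 36))/20 = (-6720 + 36)/20 = (1/20)*(-6684) = -1671/5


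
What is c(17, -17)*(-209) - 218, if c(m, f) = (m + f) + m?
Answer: -3771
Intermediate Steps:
c(m, f) = f + 2*m (c(m, f) = (f + m) + m = f + 2*m)
c(17, -17)*(-209) - 218 = (-17 + 2*17)*(-209) - 218 = (-17 + 34)*(-209) - 218 = 17*(-209) - 218 = -3553 - 218 = -3771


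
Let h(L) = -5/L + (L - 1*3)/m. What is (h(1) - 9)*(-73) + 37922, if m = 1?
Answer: 39090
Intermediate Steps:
h(L) = -3 + L - 5/L (h(L) = -5/L + (L - 1*3)/1 = -5/L + (L - 3)*1 = -5/L + (-3 + L)*1 = -5/L + (-3 + L) = -3 + L - 5/L)
(h(1) - 9)*(-73) + 37922 = ((-3 + 1 - 5/1) - 9)*(-73) + 37922 = ((-3 + 1 - 5*1) - 9)*(-73) + 37922 = ((-3 + 1 - 5) - 9)*(-73) + 37922 = (-7 - 9)*(-73) + 37922 = -16*(-73) + 37922 = 1168 + 37922 = 39090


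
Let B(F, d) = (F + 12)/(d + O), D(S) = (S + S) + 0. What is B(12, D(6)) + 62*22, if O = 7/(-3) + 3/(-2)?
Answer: 66980/49 ≈ 1366.9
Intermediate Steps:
O = -23/6 (O = 7*(-1/3) + 3*(-1/2) = -7/3 - 3/2 = -23/6 ≈ -3.8333)
D(S) = 2*S (D(S) = 2*S + 0 = 2*S)
B(F, d) = (12 + F)/(-23/6 + d) (B(F, d) = (F + 12)/(d - 23/6) = (12 + F)/(-23/6 + d))
B(12, D(6)) + 62*22 = 6*(12 + 12)/(-23 + 6*(2*6)) + 62*22 = 6*24/(-23 + 6*12) + 1364 = 6*24/(-23 + 72) + 1364 = 6*24/49 + 1364 = 6*(1/49)*24 + 1364 = 144/49 + 1364 = 66980/49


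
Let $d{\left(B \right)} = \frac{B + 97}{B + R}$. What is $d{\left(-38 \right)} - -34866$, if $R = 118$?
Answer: $\frac{2789339}{80} \approx 34867.0$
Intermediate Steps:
$d{\left(B \right)} = \frac{97 + B}{118 + B}$ ($d{\left(B \right)} = \frac{B + 97}{B + 118} = \frac{97 + B}{118 + B}$)
$d{\left(-38 \right)} - -34866 = \frac{97 - 38}{118 - 38} - -34866 = \frac{1}{80} \cdot 59 + 34866 = \frac{59}{80} + 34866 = \frac{2789339}{80}$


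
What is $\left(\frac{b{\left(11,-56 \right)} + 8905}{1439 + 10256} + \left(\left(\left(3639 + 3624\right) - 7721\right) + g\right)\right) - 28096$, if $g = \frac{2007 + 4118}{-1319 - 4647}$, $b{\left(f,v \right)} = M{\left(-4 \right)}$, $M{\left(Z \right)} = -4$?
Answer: $- \frac{1992298781489}{69772370} \approx -28554.0$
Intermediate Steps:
$b{\left(f,v \right)} = -4$
$g = - \frac{6125}{5966}$ ($g = \frac{6125}{-5966} = 6125 \left(- \frac{1}{5966}\right) = - \frac{6125}{5966} \approx -1.0267$)
$\left(\frac{b{\left(11,-56 \right)} + 8905}{1439 + 10256} + \left(\left(\left(3639 + 3624\right) - 7721\right) + g\right)\right) - 28096 = \left(\frac{-4 + 8905}{1439 + 10256} + \left(\left(\left(3639 + 3624\right) - 7721\right) - \frac{6125}{5966}\right)\right) - 28096 = \left(\frac{8901}{11695} + \left(\left(7263 - 7721\right) - \frac{6125}{5966}\right)\right) - 28096 = \left(8901 \cdot \frac{1}{11695} - \frac{2738553}{5966}\right) - 28096 = \left(\frac{8901}{11695} - \frac{2738553}{5966}\right) - 28096 = - \frac{31974273969}{69772370} - 28096 = - \frac{1992298781489}{69772370}$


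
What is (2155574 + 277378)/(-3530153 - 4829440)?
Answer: -810984/2786531 ≈ -0.29104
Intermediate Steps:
(2155574 + 277378)/(-3530153 - 4829440) = 2432952/(-8359593) = 2432952*(-1/8359593) = -810984/2786531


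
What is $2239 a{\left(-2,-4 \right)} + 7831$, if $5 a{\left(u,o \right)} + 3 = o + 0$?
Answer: $\frac{23482}{5} \approx 4696.4$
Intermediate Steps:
$a{\left(u,o \right)} = - \frac{3}{5} + \frac{o}{5}$ ($a{\left(u,o \right)} = - \frac{3}{5} + \frac{o + 0}{5} = - \frac{3}{5} + \frac{o}{5}$)
$2239 a{\left(-2,-4 \right)} + 7831 = 2239 \left(- \frac{3}{5} + \frac{1}{5} \left(-4\right)\right) + 7831 = 2239 \left(- \frac{3}{5} - \frac{4}{5}\right) + 7831 = 2239 \left(- \frac{7}{5}\right) + 7831 = - \frac{15673}{5} + 7831 = \frac{23482}{5}$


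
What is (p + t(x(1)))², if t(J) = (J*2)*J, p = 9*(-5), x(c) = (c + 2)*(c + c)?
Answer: 729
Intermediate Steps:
x(c) = 2*c*(2 + c) (x(c) = (2 + c)*(2*c) = 2*c*(2 + c))
p = -45
t(J) = 2*J² (t(J) = (2*J)*J = 2*J²)
(p + t(x(1)))² = (-45 + 2*(2*1*(2 + 1))²)² = (-45 + 2*(2*1*3)²)² = (-45 + 2*6²)² = (-45 + 2*36)² = (-45 + 72)² = 27² = 729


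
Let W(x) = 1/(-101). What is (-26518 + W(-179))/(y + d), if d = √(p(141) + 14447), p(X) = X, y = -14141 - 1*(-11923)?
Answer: 2970255771/247699268 + 2678319*√3647/247699268 ≈ 12.644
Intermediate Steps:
y = -2218 (y = -14141 + 11923 = -2218)
W(x) = -1/101
d = 2*√3647 (d = √(141 + 14447) = √14588 = 2*√3647 ≈ 120.78)
(-26518 + W(-179))/(y + d) = (-26518 - 1/101)/(-2218 + 2*√3647) = -2678319/(101*(-2218 + 2*√3647))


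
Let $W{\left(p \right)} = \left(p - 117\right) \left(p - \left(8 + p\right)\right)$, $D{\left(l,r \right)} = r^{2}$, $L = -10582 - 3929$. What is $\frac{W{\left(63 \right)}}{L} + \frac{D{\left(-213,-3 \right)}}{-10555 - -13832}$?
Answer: $- \frac{428355}{15850849} \approx -0.027024$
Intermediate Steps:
$L = -14511$ ($L = -10582 - 3929 = -14511$)
$W{\left(p \right)} = 936 - 8 p$ ($W{\left(p \right)} = \left(-117 + p\right) \left(-8\right) = 936 - 8 p$)
$\frac{W{\left(63 \right)}}{L} + \frac{D{\left(-213,-3 \right)}}{-10555 - -13832} = \frac{936 - 504}{-14511} + \frac{\left(-3\right)^{2}}{-10555 - -13832} = \left(936 - 504\right) \left(- \frac{1}{14511}\right) + \frac{9}{-10555 + 13832} = 432 \left(- \frac{1}{14511}\right) + \frac{9}{3277} = - \frac{144}{4837} + 9 \cdot \frac{1}{3277} = - \frac{144}{4837} + \frac{9}{3277} = - \frac{428355}{15850849}$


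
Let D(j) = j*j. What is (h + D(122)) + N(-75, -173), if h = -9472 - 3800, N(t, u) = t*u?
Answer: 14587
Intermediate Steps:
D(j) = j**2
h = -13272
(h + D(122)) + N(-75, -173) = (-13272 + 122**2) - 75*(-173) = (-13272 + 14884) + 12975 = 1612 + 12975 = 14587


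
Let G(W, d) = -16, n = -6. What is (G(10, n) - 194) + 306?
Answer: 96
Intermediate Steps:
(G(10, n) - 194) + 306 = (-16 - 194) + 306 = -210 + 306 = 96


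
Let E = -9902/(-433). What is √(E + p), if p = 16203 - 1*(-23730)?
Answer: √7491285803/433 ≈ 199.89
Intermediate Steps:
E = 9902/433 (E = -9902*(-1/433) = 9902/433 ≈ 22.868)
p = 39933 (p = 16203 + 23730 = 39933)
√(E + p) = √(9902/433 + 39933) = √(17300891/433) = √7491285803/433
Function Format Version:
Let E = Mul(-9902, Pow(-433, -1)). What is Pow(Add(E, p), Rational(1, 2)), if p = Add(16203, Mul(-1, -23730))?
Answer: Mul(Rational(1, 433), Pow(7491285803, Rational(1, 2))) ≈ 199.89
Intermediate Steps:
E = Rational(9902, 433) (E = Mul(-9902, Rational(-1, 433)) = Rational(9902, 433) ≈ 22.868)
p = 39933 (p = Add(16203, 23730) = 39933)
Pow(Add(E, p), Rational(1, 2)) = Pow(Add(Rational(9902, 433), 39933), Rational(1, 2)) = Pow(Rational(17300891, 433), Rational(1, 2)) = Mul(Rational(1, 433), Pow(7491285803, Rational(1, 2)))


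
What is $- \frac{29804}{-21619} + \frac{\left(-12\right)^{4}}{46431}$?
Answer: $\frac{203569012}{111532421} \approx 1.8252$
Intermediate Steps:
$- \frac{29804}{-21619} + \frac{\left(-12\right)^{4}}{46431} = \left(-29804\right) \left(- \frac{1}{21619}\right) + 20736 \cdot \frac{1}{46431} = \frac{29804}{21619} + \frac{2304}{5159} = \frac{203569012}{111532421}$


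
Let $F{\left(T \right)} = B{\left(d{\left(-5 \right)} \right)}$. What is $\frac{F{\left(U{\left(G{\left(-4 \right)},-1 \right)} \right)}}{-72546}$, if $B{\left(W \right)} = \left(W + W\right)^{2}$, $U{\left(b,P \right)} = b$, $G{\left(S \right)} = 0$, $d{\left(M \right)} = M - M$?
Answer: $0$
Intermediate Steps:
$d{\left(M \right)} = 0$
$B{\left(W \right)} = 4 W^{2}$ ($B{\left(W \right)} = \left(2 W\right)^{2} = 4 W^{2}$)
$F{\left(T \right)} = 0$ ($F{\left(T \right)} = 4 \cdot 0^{2} = 4 \cdot 0 = 0$)
$\frac{F{\left(U{\left(G{\left(-4 \right)},-1 \right)} \right)}}{-72546} = \frac{0}{-72546} = 0 \left(- \frac{1}{72546}\right) = 0$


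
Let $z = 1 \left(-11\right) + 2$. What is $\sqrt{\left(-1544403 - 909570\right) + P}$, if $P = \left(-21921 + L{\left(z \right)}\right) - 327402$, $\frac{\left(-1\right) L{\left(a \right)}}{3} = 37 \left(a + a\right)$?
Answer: $i \sqrt{2801298} \approx 1673.7 i$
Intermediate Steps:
$z = -9$ ($z = -11 + 2 = -9$)
$L{\left(a \right)} = - 222 a$ ($L{\left(a \right)} = - 3 \cdot 37 \left(a + a\right) = - 3 \cdot 37 \cdot 2 a = - 3 \cdot 74 a = - 222 a$)
$P = -347325$ ($P = \left(-21921 - -1998\right) - 327402 = \left(-21921 + 1998\right) - 327402 = -19923 - 327402 = -347325$)
$\sqrt{\left(-1544403 - 909570\right) + P} = \sqrt{\left(-1544403 - 909570\right) - 347325} = \sqrt{-2453973 - 347325} = \sqrt{-2801298} = i \sqrt{2801298}$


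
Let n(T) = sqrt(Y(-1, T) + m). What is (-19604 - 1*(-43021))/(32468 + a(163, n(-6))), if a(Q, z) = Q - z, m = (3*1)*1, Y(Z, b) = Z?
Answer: 764120127/1064782159 + 23417*sqrt(2)/1064782159 ≈ 0.71766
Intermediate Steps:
m = 3 (m = 3*1 = 3)
n(T) = sqrt(2) (n(T) = sqrt(-1 + 3) = sqrt(2))
(-19604 - 1*(-43021))/(32468 + a(163, n(-6))) = (-19604 - 1*(-43021))/(32468 + (163 - sqrt(2))) = (-19604 + 43021)/(32631 - sqrt(2)) = 23417/(32631 - sqrt(2))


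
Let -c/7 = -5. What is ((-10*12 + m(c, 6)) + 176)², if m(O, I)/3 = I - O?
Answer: 961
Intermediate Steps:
c = 35 (c = -7*(-5) = 35)
m(O, I) = -3*O + 3*I (m(O, I) = 3*(I - O) = -3*O + 3*I)
((-10*12 + m(c, 6)) + 176)² = ((-10*12 + (-3*35 + 3*6)) + 176)² = ((-120 + (-105 + 18)) + 176)² = ((-120 - 87) + 176)² = (-207 + 176)² = (-31)² = 961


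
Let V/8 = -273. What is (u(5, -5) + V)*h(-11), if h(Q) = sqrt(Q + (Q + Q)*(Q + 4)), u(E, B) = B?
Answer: -2189*sqrt(143) ≈ -26177.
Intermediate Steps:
V = -2184 (V = 8*(-273) = -2184)
h(Q) = sqrt(Q + 2*Q*(4 + Q)) (h(Q) = sqrt(Q + (2*Q)*(4 + Q)) = sqrt(Q + 2*Q*(4 + Q)))
(u(5, -5) + V)*h(-11) = (-5 - 2184)*sqrt(-11*(9 + 2*(-11))) = -2189*sqrt(143)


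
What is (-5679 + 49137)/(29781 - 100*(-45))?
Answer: 14486/11427 ≈ 1.2677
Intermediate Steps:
(-5679 + 49137)/(29781 - 100*(-45)) = 43458/(29781 + 4500) = 43458/34281 = 43458*(1/34281) = 14486/11427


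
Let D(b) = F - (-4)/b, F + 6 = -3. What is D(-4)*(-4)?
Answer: 40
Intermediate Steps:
F = -9 (F = -6 - 3 = -9)
D(b) = -9 + 4/b (D(b) = -9 - (-4)/b = -9 + 4/b)
D(-4)*(-4) = (-9 + 4/(-4))*(-4) = (-9 + 4*(-1/4))*(-4) = (-9 - 1)*(-4) = -10*(-4) = 40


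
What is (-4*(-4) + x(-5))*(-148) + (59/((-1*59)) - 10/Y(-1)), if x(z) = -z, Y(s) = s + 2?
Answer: -3119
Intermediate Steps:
Y(s) = 2 + s
(-4*(-4) + x(-5))*(-148) + (59/((-1*59)) - 10/Y(-1)) = (-4*(-4) - 1*(-5))*(-148) + (59/((-1*59)) - 10/(2 - 1)) = (16 + 5)*(-148) + (59/(-59) - 10/1) = 21*(-148) + (59*(-1/59) - 10*1) = -3108 + (-1 - 10) = -3108 - 11 = -3119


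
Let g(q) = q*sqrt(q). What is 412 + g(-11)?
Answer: 412 - 11*I*sqrt(11) ≈ 412.0 - 36.483*I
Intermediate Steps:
g(q) = q**(3/2)
412 + g(-11) = 412 + (-11)**(3/2) = 412 - 11*I*sqrt(11)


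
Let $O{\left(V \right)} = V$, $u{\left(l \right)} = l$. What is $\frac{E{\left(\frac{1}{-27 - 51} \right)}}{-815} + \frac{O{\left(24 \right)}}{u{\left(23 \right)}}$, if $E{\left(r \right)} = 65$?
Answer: $\frac{3613}{3749} \approx 0.96372$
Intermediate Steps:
$\frac{E{\left(\frac{1}{-27 - 51} \right)}}{-815} + \frac{O{\left(24 \right)}}{u{\left(23 \right)}} = \frac{65}{-815} + \frac{24}{23} = 65 \left(- \frac{1}{815}\right) + 24 \cdot \frac{1}{23} = - \frac{13}{163} + \frac{24}{23} = \frac{3613}{3749}$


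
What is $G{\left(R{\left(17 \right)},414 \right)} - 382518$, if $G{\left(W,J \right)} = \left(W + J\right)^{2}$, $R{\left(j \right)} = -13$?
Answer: $-221717$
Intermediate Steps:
$G{\left(W,J \right)} = \left(J + W\right)^{2}$
$G{\left(R{\left(17 \right)},414 \right)} - 382518 = \left(414 - 13\right)^{2} - 382518 = 401^{2} - 382518 = 160801 - 382518 = -221717$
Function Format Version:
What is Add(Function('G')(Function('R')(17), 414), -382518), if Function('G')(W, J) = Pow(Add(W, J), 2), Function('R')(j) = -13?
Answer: -221717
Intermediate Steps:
Function('G')(W, J) = Pow(Add(J, W), 2)
Add(Function('G')(Function('R')(17), 414), -382518) = Add(Pow(Add(414, -13), 2), -382518) = Add(Pow(401, 2), -382518) = Add(160801, -382518) = -221717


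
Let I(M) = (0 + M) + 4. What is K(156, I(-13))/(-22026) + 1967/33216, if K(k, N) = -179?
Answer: 2737267/40645312 ≈ 0.067345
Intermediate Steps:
I(M) = 4 + M (I(M) = M + 4 = 4 + M)
K(156, I(-13))/(-22026) + 1967/33216 = -179/(-22026) + 1967/33216 = -179*(-1/22026) + 1967*(1/33216) = 179/22026 + 1967/33216 = 2737267/40645312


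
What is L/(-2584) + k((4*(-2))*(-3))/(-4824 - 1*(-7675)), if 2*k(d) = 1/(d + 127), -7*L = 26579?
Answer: 1634613589/1112414584 ≈ 1.4694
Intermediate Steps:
L = -3797 (L = -⅐*26579 = -3797)
k(d) = 1/(2*(127 + d)) (k(d) = 1/(2*(d + 127)) = 1/(2*(127 + d)))
L/(-2584) + k((4*(-2))*(-3))/(-4824 - 1*(-7675)) = -3797/(-2584) + (1/(2*(127 + (4*(-2))*(-3))))/(-4824 - 1*(-7675)) = -3797*(-1/2584) + (1/(2*(127 - 8*(-3))))/(-4824 + 7675) = 3797/2584 + (1/(2*(127 + 24)))/2851 = 3797/2584 + ((½)/151)*(1/2851) = 3797/2584 + ((½)*(1/151))*(1/2851) = 3797/2584 + (1/302)*(1/2851) = 3797/2584 + 1/861002 = 1634613589/1112414584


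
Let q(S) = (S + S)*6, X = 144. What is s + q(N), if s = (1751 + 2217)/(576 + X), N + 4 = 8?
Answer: 2408/45 ≈ 53.511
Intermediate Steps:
N = 4 (N = -4 + 8 = 4)
q(S) = 12*S (q(S) = (2*S)*6 = 12*S)
s = 248/45 (s = (1751 + 2217)/(576 + 144) = 3968/720 = 3968*(1/720) = 248/45 ≈ 5.5111)
s + q(N) = 248/45 + 12*4 = 248/45 + 48 = 2408/45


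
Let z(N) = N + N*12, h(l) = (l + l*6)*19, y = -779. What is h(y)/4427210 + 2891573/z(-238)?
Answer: -3200480365347/3424446935 ≈ -934.60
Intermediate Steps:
h(l) = 133*l (h(l) = (l + 6*l)*19 = (7*l)*19 = 133*l)
z(N) = 13*N (z(N) = N + 12*N = 13*N)
h(y)/4427210 + 2891573/z(-238) = (133*(-779))/4427210 + 2891573/((13*(-238))) = -103607*1/4427210 + 2891573/(-3094) = -103607/4427210 + 2891573*(-1/3094) = -103607/4427210 - 2891573/3094 = -3200480365347/3424446935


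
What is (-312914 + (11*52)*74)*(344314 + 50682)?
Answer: -106880387656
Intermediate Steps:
(-312914 + (11*52)*74)*(344314 + 50682) = (-312914 + 572*74)*394996 = (-312914 + 42328)*394996 = -270586*394996 = -106880387656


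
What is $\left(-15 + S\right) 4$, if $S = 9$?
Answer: $-24$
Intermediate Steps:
$\left(-15 + S\right) 4 = \left(-15 + 9\right) 4 = \left(-6\right) 4 = -24$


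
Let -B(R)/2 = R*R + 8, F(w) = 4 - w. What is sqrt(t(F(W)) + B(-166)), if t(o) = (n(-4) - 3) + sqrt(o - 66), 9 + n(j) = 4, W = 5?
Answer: sqrt(-55136 + I*sqrt(67)) ≈ 0.017 + 234.81*I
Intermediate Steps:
n(j) = -5 (n(j) = -9 + 4 = -5)
t(o) = -8 + sqrt(-66 + o) (t(o) = (-5 - 3) + sqrt(o - 66) = -8 + sqrt(-66 + o))
B(R) = -16 - 2*R**2 (B(R) = -2*(R*R + 8) = -2*(R**2 + 8) = -2*(8 + R**2) = -16 - 2*R**2)
sqrt(t(F(W)) + B(-166)) = sqrt((-8 + sqrt(-66 + (4 - 1*5))) + (-16 - 2*(-166)**2)) = sqrt((-8 + sqrt(-66 + (4 - 5))) + (-16 - 2*27556)) = sqrt((-8 + sqrt(-66 - 1)) + (-16 - 55112)) = sqrt((-8 + sqrt(-67)) - 55128) = sqrt((-8 + I*sqrt(67)) - 55128) = sqrt(-55136 + I*sqrt(67))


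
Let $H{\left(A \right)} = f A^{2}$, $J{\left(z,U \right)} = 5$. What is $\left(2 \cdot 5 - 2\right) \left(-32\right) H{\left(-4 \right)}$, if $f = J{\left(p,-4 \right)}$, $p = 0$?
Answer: $-20480$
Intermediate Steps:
$f = 5$
$H{\left(A \right)} = 5 A^{2}$
$\left(2 \cdot 5 - 2\right) \left(-32\right) H{\left(-4 \right)} = \left(2 \cdot 5 - 2\right) \left(-32\right) 5 \left(-4\right)^{2} = \left(10 - 2\right) \left(-32\right) 5 \cdot 16 = 8 \left(-32\right) 80 = \left(-256\right) 80 = -20480$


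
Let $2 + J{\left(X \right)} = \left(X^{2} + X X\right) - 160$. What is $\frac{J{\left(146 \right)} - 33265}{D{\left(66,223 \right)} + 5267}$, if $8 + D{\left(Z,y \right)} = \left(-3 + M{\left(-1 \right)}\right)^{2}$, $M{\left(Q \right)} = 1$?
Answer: $\frac{9205}{5263} \approx 1.749$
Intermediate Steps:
$J{\left(X \right)} = -162 + 2 X^{2}$ ($J{\left(X \right)} = -2 - \left(160 - X^{2} - X X\right) = -2 + \left(\left(X^{2} + X^{2}\right) - 160\right) = -2 + \left(2 X^{2} - 160\right) = -2 + \left(-160 + 2 X^{2}\right) = -162 + 2 X^{2}$)
$D{\left(Z,y \right)} = -4$ ($D{\left(Z,y \right)} = -8 + \left(-3 + 1\right)^{2} = -8 + \left(-2\right)^{2} = -8 + 4 = -4$)
$\frac{J{\left(146 \right)} - 33265}{D{\left(66,223 \right)} + 5267} = \frac{\left(-162 + 2 \cdot 146^{2}\right) - 33265}{-4 + 5267} = \frac{\left(-162 + 2 \cdot 21316\right) - 33265}{5263} = \left(\left(-162 + 42632\right) - 33265\right) \frac{1}{5263} = \left(42470 - 33265\right) \frac{1}{5263} = 9205 \cdot \frac{1}{5263} = \frac{9205}{5263}$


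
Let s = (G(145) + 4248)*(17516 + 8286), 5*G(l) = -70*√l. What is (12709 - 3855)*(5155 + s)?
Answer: 970505099554 - 3198312712*√145 ≈ 9.3199e+11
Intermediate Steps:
G(l) = -14*√l (G(l) = (-70*√l)/5 = -14*√l)
s = 109606896 - 361228*√145 (s = (-14*√145 + 4248)*(17516 + 8286) = (4248 - 14*√145)*25802 = 109606896 - 361228*√145 ≈ 1.0526e+8)
(12709 - 3855)*(5155 + s) = (12709 - 3855)*(5155 + (109606896 - 361228*√145)) = 8854*(109612051 - 361228*√145) = 970505099554 - 3198312712*√145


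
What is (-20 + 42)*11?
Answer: 242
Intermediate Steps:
(-20 + 42)*11 = 22*11 = 242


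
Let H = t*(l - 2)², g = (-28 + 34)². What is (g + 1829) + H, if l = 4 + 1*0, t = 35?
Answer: 2005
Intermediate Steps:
g = 36 (g = 6² = 36)
l = 4 (l = 4 + 0 = 4)
H = 140 (H = 35*(4 - 2)² = 35*2² = 35*4 = 140)
(g + 1829) + H = (36 + 1829) + 140 = 1865 + 140 = 2005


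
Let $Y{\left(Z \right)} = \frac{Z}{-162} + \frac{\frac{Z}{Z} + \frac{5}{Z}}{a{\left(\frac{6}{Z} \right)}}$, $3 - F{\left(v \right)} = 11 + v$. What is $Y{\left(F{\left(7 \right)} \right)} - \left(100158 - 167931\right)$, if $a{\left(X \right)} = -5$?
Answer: $\frac{18298699}{270} \approx 67773.0$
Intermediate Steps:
$F{\left(v \right)} = -8 - v$ ($F{\left(v \right)} = 3 - \left(11 + v\right) = -8 - v$)
$Y{\left(Z \right)} = - \frac{1}{5} - \frac{1}{Z} - \frac{Z}{162}$ ($Y{\left(Z \right)} = \frac{Z}{-162} + \frac{\frac{Z}{Z} + \frac{5}{Z}}{-5} = Z \left(- \frac{1}{162}\right) + \left(1 + \frac{5}{Z}\right) \left(- \frac{1}{5}\right) = - \frac{Z}{162} - \left(\frac{1}{5} + \frac{1}{Z}\right) = - \frac{1}{5} - \frac{1}{Z} - \frac{Z}{162}$)
$Y{\left(F{\left(7 \right)} \right)} - \left(100158 - 167931\right) = \left(- \frac{1}{5} - \frac{1}{-8 - 7} - \frac{-8 - 7}{162}\right) - \left(100158 - 167931\right) = \left(- \frac{1}{5} - \frac{1}{-15} - - \frac{5}{54}\right) - -67773 = \left(- \frac{1}{5} - - \frac{1}{15} + \frac{5}{54}\right) + 67773 = \left(- \frac{1}{5} + \frac{1}{15} + \frac{5}{54}\right) + 67773 = - \frac{11}{270} + 67773 = \frac{18298699}{270}$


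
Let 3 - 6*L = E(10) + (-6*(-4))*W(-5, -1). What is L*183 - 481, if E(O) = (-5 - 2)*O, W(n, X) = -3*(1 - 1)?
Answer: 3491/2 ≈ 1745.5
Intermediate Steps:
W(n, X) = 0 (W(n, X) = -3*0 = 0)
E(O) = -7*O
L = 73/6 (L = ½ - (-7*10 - 6*(-4)*0)/6 = ½ - (-70 + 24*0)/6 = ½ - (-70 + 0)/6 = ½ - ⅙*(-70) = ½ + 35/3 = 73/6 ≈ 12.167)
L*183 - 481 = (73/6)*183 - 481 = 4453/2 - 481 = 3491/2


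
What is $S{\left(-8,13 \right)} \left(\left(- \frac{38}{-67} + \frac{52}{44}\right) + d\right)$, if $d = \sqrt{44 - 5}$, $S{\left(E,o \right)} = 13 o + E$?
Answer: $\frac{207529}{737} + 161 \sqrt{39} \approx 1287.0$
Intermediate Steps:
$S{\left(E,o \right)} = E + 13 o$
$d = \sqrt{39} \approx 6.245$
$S{\left(-8,13 \right)} \left(\left(- \frac{38}{-67} + \frac{52}{44}\right) + d\right) = \left(-8 + 13 \cdot 13\right) \left(\left(- \frac{38}{-67} + \frac{52}{44}\right) + \sqrt{39}\right) = \left(-8 + 169\right) \left(\left(\left(-38\right) \left(- \frac{1}{67}\right) + 52 \cdot \frac{1}{44}\right) + \sqrt{39}\right) = 161 \left(\left(\frac{38}{67} + \frac{13}{11}\right) + \sqrt{39}\right) = 161 \left(\frac{1289}{737} + \sqrt{39}\right) = \frac{207529}{737} + 161 \sqrt{39}$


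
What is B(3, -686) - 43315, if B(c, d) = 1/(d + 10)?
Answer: -29280941/676 ≈ -43315.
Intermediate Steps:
B(c, d) = 1/(10 + d)
B(3, -686) - 43315 = 1/(10 - 686) - 43315 = 1/(-676) - 43315 = -1/676 - 43315 = -29280941/676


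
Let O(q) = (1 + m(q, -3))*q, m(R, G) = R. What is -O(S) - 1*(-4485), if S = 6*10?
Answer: 825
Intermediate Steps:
S = 60
O(q) = q*(1 + q) (O(q) = (1 + q)*q = q*(1 + q))
-O(S) - 1*(-4485) = -60*(1 + 60) - 1*(-4485) = -60*61 + 4485 = -1*3660 + 4485 = -3660 + 4485 = 825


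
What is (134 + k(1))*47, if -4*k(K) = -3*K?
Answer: 25333/4 ≈ 6333.3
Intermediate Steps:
k(K) = 3*K/4 (k(K) = -(-3)*K/4 = 3*K/4)
(134 + k(1))*47 = (134 + (¾)*1)*47 = (134 + ¾)*47 = (539/4)*47 = 25333/4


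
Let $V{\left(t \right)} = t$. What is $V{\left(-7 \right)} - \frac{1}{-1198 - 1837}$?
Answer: $- \frac{21244}{3035} \approx -6.9997$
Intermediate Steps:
$V{\left(-7 \right)} - \frac{1}{-1198 - 1837} = -7 - \frac{1}{-1198 - 1837} = -7 - \frac{1}{-3035} = -7 - - \frac{1}{3035} = -7 + \frac{1}{3035} = - \frac{21244}{3035}$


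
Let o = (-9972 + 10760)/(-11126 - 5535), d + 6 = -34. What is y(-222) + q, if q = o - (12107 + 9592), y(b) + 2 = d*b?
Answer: -213611469/16661 ≈ -12821.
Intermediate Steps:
d = -40 (d = -6 - 34 = -40)
o = -788/16661 (o = 788/(-16661) = 788*(-1/16661) = -788/16661 ≈ -0.047296)
y(b) = -2 - 40*b
q = -361527827/16661 (q = -788/16661 - (12107 + 9592) = -788/16661 - 1*21699 = -788/16661 - 21699 = -361527827/16661 ≈ -21699.)
y(-222) + q = (-2 - 40*(-222)) - 361527827/16661 = (-2 + 8880) - 361527827/16661 = 8878 - 361527827/16661 = -213611469/16661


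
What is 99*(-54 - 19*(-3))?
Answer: 297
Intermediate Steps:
99*(-54 - 19*(-3)) = 99*(-54 + 57) = 99*3 = 297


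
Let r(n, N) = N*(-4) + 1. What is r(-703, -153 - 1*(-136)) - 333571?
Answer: -333502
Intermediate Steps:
r(n, N) = 1 - 4*N (r(n, N) = -4*N + 1 = 1 - 4*N)
r(-703, -153 - 1*(-136)) - 333571 = (1 - 4*(-153 - 1*(-136))) - 333571 = (1 - 4*(-153 + 136)) - 333571 = (1 - 4*(-17)) - 333571 = (1 + 68) - 333571 = 69 - 333571 = -333502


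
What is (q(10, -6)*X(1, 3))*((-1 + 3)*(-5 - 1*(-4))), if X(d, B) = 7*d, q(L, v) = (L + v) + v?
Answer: 28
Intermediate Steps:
q(L, v) = L + 2*v
(q(10, -6)*X(1, 3))*((-1 + 3)*(-5 - 1*(-4))) = ((10 + 2*(-6))*(7*1))*((-1 + 3)*(-5 - 1*(-4))) = ((10 - 12)*7)*(2*(-5 + 4)) = (-2*7)*(2*(-1)) = -14*(-2) = 28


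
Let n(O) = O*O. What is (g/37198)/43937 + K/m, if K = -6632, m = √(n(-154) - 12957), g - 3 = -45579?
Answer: -22788/817184263 - 6632*√10759/10759 ≈ -63.938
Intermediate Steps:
n(O) = O²
g = -45576 (g = 3 - 45579 = -45576)
m = √10759 (m = √((-154)² - 12957) = √(23716 - 12957) = √10759 ≈ 103.73)
(g/37198)/43937 + K/m = -45576/37198/43937 - 6632*√10759/10759 = -45576*1/37198*(1/43937) - 6632*√10759/10759 = -22788/18599*1/43937 - 6632*√10759/10759 = -22788/817184263 - 6632*√10759/10759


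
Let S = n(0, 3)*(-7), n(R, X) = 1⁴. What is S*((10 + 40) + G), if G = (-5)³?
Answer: 525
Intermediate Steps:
n(R, X) = 1
G = -125
S = -7 (S = 1*(-7) = -7)
S*((10 + 40) + G) = -7*((10 + 40) - 125) = -7*(50 - 125) = -7*(-75) = 525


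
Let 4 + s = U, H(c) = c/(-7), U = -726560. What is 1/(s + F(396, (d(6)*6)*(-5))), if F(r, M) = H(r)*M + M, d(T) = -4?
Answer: -7/5132628 ≈ -1.3638e-6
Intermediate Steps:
H(c) = -c/7 (H(c) = c*(-1/7) = -c/7)
F(r, M) = M - M*r/7 (F(r, M) = (-r/7)*M + M = -M*r/7 + M = M - M*r/7)
s = -726564 (s = -4 - 726560 = -726564)
1/(s + F(396, (d(6)*6)*(-5))) = 1/(-726564 + (-4*6*(-5))*(7 - 1*396)/7) = 1/(-726564 + (-24*(-5))*(7 - 396)/7) = 1/(-726564 + (1/7)*120*(-389)) = 1/(-726564 - 46680/7) = 1/(-5132628/7) = -7/5132628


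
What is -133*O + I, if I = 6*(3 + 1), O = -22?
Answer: 2950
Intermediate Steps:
I = 24 (I = 6*4 = 24)
-133*O + I = -133*(-22) + 24 = 2926 + 24 = 2950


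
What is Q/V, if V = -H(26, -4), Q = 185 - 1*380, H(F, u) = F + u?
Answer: 195/22 ≈ 8.8636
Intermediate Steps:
Q = -195 (Q = 185 - 380 = -195)
V = -22 (V = -(26 - 4) = -1*22 = -22)
Q/V = -195/(-22) = -195*(-1/22) = 195/22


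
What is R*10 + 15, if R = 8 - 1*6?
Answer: 35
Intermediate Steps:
R = 2 (R = 8 - 6 = 2)
R*10 + 15 = 2*10 + 15 = 20 + 15 = 35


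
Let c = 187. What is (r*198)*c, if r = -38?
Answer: -1406988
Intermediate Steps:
(r*198)*c = -38*198*187 = -7524*187 = -1406988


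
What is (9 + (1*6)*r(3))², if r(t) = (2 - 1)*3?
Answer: 729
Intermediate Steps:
r(t) = 3 (r(t) = 1*3 = 3)
(9 + (1*6)*r(3))² = (9 + (1*6)*3)² = (9 + 6*3)² = (9 + 18)² = 27² = 729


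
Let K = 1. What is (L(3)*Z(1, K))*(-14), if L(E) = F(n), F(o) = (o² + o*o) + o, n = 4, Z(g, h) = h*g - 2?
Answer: 504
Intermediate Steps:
Z(g, h) = -2 + g*h (Z(g, h) = g*h - 2 = -2 + g*h)
F(o) = o + 2*o² (F(o) = (o² + o²) + o = 2*o² + o = o + 2*o²)
L(E) = 36 (L(E) = 4*(1 + 2*4) = 4*(1 + 8) = 4*9 = 36)
(L(3)*Z(1, K))*(-14) = (36*(-2 + 1*1))*(-14) = (36*(-2 + 1))*(-14) = (36*(-1))*(-14) = -36*(-14) = 504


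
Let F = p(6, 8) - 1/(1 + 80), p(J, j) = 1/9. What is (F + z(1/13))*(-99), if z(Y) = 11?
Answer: -9889/9 ≈ -1098.8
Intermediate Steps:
p(J, j) = 1/9
F = 8/81 (F = 1/9 - 1/(1 + 80) = 1/9 - 1/81 = 8/81 ≈ 0.098765)
(F + z(1/13))*(-99) = (8/81 + 11)*(-99) = (899/81)*(-99) = -9889/9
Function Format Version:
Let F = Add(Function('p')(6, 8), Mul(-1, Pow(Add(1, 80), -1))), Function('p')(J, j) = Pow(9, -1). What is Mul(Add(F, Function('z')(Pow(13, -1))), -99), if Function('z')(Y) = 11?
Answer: Rational(-9889, 9) ≈ -1098.8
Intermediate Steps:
Function('p')(J, j) = Rational(1, 9)
F = Rational(8, 81) (F = Add(Rational(1, 9), Mul(-1, Pow(Add(1, 80), -1))) = Add(Rational(1, 9), Mul(-1, Pow(81, -1))) = Add(Rational(1, 9), Mul(-1, Rational(1, 81))) = Add(Rational(1, 9), Rational(-1, 81)) = Rational(8, 81) ≈ 0.098765)
Mul(Add(F, Function('z')(Pow(13, -1))), -99) = Mul(Add(Rational(8, 81), 11), -99) = Mul(Rational(899, 81), -99) = Rational(-9889, 9)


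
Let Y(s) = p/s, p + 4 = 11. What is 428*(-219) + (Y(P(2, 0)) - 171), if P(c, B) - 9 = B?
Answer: -845120/9 ≈ -93902.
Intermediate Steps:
p = 7 (p = -4 + 11 = 7)
P(c, B) = 9 + B
Y(s) = 7/s
428*(-219) + (Y(P(2, 0)) - 171) = 428*(-219) + (7/(9 + 0) - 171) = -93732 + (7/9 - 171) = -93732 - 1532/9 = -845120/9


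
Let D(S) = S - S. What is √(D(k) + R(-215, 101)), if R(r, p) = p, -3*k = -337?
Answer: √101 ≈ 10.050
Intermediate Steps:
k = 337/3 (k = -⅓*(-337) = 337/3 ≈ 112.33)
D(S) = 0
√(D(k) + R(-215, 101)) = √(0 + 101) = √101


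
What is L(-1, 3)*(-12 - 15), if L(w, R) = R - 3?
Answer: 0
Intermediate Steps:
L(w, R) = -3 + R
L(-1, 3)*(-12 - 15) = (-3 + 3)*(-12 - 15) = 0*(-27) = 0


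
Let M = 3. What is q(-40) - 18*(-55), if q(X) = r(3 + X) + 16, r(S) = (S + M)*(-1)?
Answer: 1040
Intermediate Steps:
r(S) = -3 - S (r(S) = (S + 3)*(-1) = (3 + S)*(-1) = -3 - S)
q(X) = 10 - X (q(X) = (-3 - (3 + X)) + 16 = (-3 + (-3 - X)) + 16 = (-6 - X) + 16 = 10 - X)
q(-40) - 18*(-55) = (10 - 1*(-40)) - 18*(-55) = (10 + 40) + 990 = 50 + 990 = 1040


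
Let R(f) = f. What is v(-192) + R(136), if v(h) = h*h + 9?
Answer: 37009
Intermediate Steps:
v(h) = 9 + h² (v(h) = h² + 9 = 9 + h²)
v(-192) + R(136) = (9 + (-192)²) + 136 = (9 + 36864) + 136 = 36873 + 136 = 37009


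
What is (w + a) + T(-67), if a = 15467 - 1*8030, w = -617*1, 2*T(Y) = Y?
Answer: 13573/2 ≈ 6786.5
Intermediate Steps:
T(Y) = Y/2
w = -617
a = 7437 (a = 15467 - 8030 = 7437)
(w + a) + T(-67) = (-617 + 7437) + (½)*(-67) = 6820 - 67/2 = 13573/2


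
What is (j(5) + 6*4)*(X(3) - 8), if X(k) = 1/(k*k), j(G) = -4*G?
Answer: -284/9 ≈ -31.556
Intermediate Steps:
X(k) = k⁻²
(j(5) + 6*4)*(X(3) - 8) = (-4*5 + 6*4)*(3⁻² - 8) = (-20 + 24)*(⅑ - 8) = 4*(-71/9) = -284/9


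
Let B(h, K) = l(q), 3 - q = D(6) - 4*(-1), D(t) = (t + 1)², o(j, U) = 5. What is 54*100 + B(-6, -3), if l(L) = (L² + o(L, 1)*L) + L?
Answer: 7600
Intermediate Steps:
D(t) = (1 + t)²
q = -50 (q = 3 - ((1 + 6)² - 4*(-1)) = 3 - (7² + 4) = 3 - (49 + 4) = 3 - 1*53 = 3 - 53 = -50)
l(L) = L² + 6*L (l(L) = (L² + 5*L) + L = L² + 6*L)
B(h, K) = 2200 (B(h, K) = -50*(6 - 50) = -50*(-44) = 2200)
54*100 + B(-6, -3) = 54*100 + 2200 = 5400 + 2200 = 7600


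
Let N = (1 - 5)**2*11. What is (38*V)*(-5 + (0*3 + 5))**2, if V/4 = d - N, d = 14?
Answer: 0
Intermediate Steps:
N = 176 (N = (-4)**2*11 = 16*11 = 176)
V = -648 (V = 4*(14 - 1*176) = 4*(14 - 176) = 4*(-162) = -648)
(38*V)*(-5 + (0*3 + 5))**2 = (38*(-648))*(-5 + (0*3 + 5))**2 = -24624*(-5 + (0 + 5))**2 = -24624*(-5 + 5)**2 = -24624*0**2 = -24624*0 = 0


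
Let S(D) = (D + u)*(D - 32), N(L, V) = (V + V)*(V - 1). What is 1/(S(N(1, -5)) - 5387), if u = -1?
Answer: -1/3735 ≈ -0.00026774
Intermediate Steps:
N(L, V) = 2*V*(-1 + V) (N(L, V) = (2*V)*(-1 + V) = 2*V*(-1 + V))
S(D) = (-1 + D)*(-32 + D) (S(D) = (D - 1)*(D - 32) = (-1 + D)*(-32 + D))
1/(S(N(1, -5)) - 5387) = 1/((32 + (2*(-5)*(-1 - 5))² - 66*(-5)*(-1 - 5)) - 5387) = 1/((32 + (2*(-5)*(-6))² - 66*(-5)*(-6)) - 5387) = 1/((32 + 60² - 33*60) - 5387) = 1/((32 + 3600 - 1980) - 5387) = 1/(1652 - 5387) = 1/(-3735) = -1/3735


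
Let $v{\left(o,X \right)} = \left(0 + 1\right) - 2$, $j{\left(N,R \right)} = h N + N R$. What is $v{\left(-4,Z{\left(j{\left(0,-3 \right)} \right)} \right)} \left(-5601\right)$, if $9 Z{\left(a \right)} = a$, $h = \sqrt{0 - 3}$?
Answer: $5601$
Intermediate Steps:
$h = i \sqrt{3}$ ($h = \sqrt{-3} = i \sqrt{3} \approx 1.732 i$)
$j{\left(N,R \right)} = N R + i N \sqrt{3}$ ($j{\left(N,R \right)} = i \sqrt{3} N + N R = i N \sqrt{3} + N R = N R + i N \sqrt{3}$)
$Z{\left(a \right)} = \frac{a}{9}$
$v{\left(o,X \right)} = -1$ ($v{\left(o,X \right)} = 1 - 2 = -1$)
$v{\left(-4,Z{\left(j{\left(0,-3 \right)} \right)} \right)} \left(-5601\right) = \left(-1\right) \left(-5601\right) = 5601$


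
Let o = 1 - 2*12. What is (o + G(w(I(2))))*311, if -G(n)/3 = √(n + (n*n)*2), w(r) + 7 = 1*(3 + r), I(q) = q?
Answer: -7153 - 933*√6 ≈ -9438.4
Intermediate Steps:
w(r) = -4 + r (w(r) = -7 + 1*(3 + r) = -7 + (3 + r) = -4 + r)
G(n) = -3*√(n + 2*n²) (G(n) = -3*√(n + (n*n)*2) = -3*√(n + n²*2) = -3*√(n + 2*n²))
o = -23 (o = 1 - 24 = -23)
(o + G(w(I(2))))*311 = (-23 - 3*√2*√(-1 - 2*(-4 + 2)))*311 = (-23 - 3*√6)*311 = -7153 - 933*√6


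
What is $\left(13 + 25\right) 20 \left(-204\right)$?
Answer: $-155040$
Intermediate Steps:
$\left(13 + 25\right) 20 \left(-204\right) = 38 \cdot 20 \left(-204\right) = 760 \left(-204\right) = -155040$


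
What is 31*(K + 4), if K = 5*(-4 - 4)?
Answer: -1116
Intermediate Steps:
K = -40 (K = 5*(-8) = -40)
31*(K + 4) = 31*(-40 + 4) = 31*(-36) = -1116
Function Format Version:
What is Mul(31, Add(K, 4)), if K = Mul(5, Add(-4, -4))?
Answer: -1116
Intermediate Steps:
K = -40 (K = Mul(5, -8) = -40)
Mul(31, Add(K, 4)) = Mul(31, Add(-40, 4)) = Mul(31, -36) = -1116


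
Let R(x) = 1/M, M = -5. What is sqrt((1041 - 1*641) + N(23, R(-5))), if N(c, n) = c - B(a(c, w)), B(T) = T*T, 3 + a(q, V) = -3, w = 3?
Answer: 3*sqrt(43) ≈ 19.672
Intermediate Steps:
R(x) = -1/5 (R(x) = 1/(-5) = -1/5)
a(q, V) = -6 (a(q, V) = -3 - 3 = -6)
B(T) = T**2
N(c, n) = -36 + c (N(c, n) = c - 1*(-6)**2 = c - 1*36 = c - 36 = -36 + c)
sqrt((1041 - 1*641) + N(23, R(-5))) = sqrt((1041 - 1*641) + (-36 + 23)) = sqrt((1041 - 641) - 13) = sqrt(400 - 13) = sqrt(387) = 3*sqrt(43)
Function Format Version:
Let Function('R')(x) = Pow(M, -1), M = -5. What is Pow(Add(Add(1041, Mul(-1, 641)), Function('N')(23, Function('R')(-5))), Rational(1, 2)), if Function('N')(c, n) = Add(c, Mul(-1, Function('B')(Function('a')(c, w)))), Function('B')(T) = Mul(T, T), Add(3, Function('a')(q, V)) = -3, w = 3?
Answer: Mul(3, Pow(43, Rational(1, 2))) ≈ 19.672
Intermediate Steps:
Function('R')(x) = Rational(-1, 5) (Function('R')(x) = Pow(-5, -1) = Rational(-1, 5))
Function('a')(q, V) = -6 (Function('a')(q, V) = Add(-3, -3) = -6)
Function('B')(T) = Pow(T, 2)
Function('N')(c, n) = Add(-36, c) (Function('N')(c, n) = Add(c, Mul(-1, Pow(-6, 2))) = Add(c, Mul(-1, 36)) = Add(c, -36) = Add(-36, c))
Pow(Add(Add(1041, Mul(-1, 641)), Function('N')(23, Function('R')(-5))), Rational(1, 2)) = Pow(Add(Add(1041, Mul(-1, 641)), Add(-36, 23)), Rational(1, 2)) = Pow(Add(Add(1041, -641), -13), Rational(1, 2)) = Pow(Add(400, -13), Rational(1, 2)) = Pow(387, Rational(1, 2)) = Mul(3, Pow(43, Rational(1, 2)))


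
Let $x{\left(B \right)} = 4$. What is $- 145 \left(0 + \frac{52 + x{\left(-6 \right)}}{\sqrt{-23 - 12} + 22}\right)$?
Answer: $- \frac{178640}{519} + \frac{8120 i \sqrt{35}}{519} \approx -344.2 + 92.56 i$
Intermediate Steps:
$- 145 \left(0 + \frac{52 + x{\left(-6 \right)}}{\sqrt{-23 - 12} + 22}\right) = - 145 \left(0 + \frac{52 + 4}{\sqrt{-23 - 12} + 22}\right) = - 145 \left(0 + \frac{56}{\sqrt{-35} + 22}\right) = - 145 \left(0 + \frac{56}{i \sqrt{35} + 22}\right) = - 145 \left(0 + \frac{56}{22 + i \sqrt{35}}\right) = - 145 \frac{56}{22 + i \sqrt{35}} = - \frac{8120}{22 + i \sqrt{35}}$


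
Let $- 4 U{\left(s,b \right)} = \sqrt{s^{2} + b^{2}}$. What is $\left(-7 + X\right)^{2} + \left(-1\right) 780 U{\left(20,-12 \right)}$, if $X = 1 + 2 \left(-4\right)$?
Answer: $196 + 780 \sqrt{34} \approx 4744.1$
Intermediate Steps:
$X = -7$ ($X = 1 - 8 = -7$)
$U{\left(s,b \right)} = - \frac{\sqrt{b^{2} + s^{2}}}{4}$ ($U{\left(s,b \right)} = - \frac{\sqrt{s^{2} + b^{2}}}{4} = - \frac{\sqrt{b^{2} + s^{2}}}{4}$)
$\left(-7 + X\right)^{2} + \left(-1\right) 780 U{\left(20,-12 \right)} = \left(-7 - 7\right)^{2} + \left(-1\right) 780 \left(- \frac{\sqrt{\left(-12\right)^{2} + 20^{2}}}{4}\right) = \left(-14\right)^{2} - 780 \left(- \frac{\sqrt{144 + 400}}{4}\right) = 196 - 780 \left(- \frac{\sqrt{544}}{4}\right) = 196 - 780 \left(- \frac{4 \sqrt{34}}{4}\right) = 196 - 780 \left(- \sqrt{34}\right) = 196 + 780 \sqrt{34}$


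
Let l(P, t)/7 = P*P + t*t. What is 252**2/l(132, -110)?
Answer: 2268/7381 ≈ 0.30728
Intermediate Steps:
l(P, t) = 7*P**2 + 7*t**2 (l(P, t) = 7*(P*P + t*t) = 7*(P**2 + t**2) = 7*P**2 + 7*t**2)
252**2/l(132, -110) = 252**2/(7*132**2 + 7*(-110)**2) = 63504/(7*17424 + 7*12100) = 63504/(121968 + 84700) = 63504/206668 = 63504*(1/206668) = 2268/7381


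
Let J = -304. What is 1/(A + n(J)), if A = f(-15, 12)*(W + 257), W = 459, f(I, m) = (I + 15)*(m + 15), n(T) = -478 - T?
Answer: -1/174 ≈ -0.0057471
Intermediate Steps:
f(I, m) = (15 + I)*(15 + m)
A = 0 (A = (225 + 15*(-15) + 15*12 - 15*12)*(459 + 257) = (225 - 225 + 180 - 180)*716 = 0*716 = 0)
1/(A + n(J)) = 1/(0 + (-478 - 1*(-304))) = 1/(0 + (-478 + 304)) = 1/(0 - 174) = 1/(-174) = -1/174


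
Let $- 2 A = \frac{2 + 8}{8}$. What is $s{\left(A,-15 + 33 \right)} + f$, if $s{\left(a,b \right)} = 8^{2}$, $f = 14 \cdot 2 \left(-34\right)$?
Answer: $-888$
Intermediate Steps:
$f = -952$ ($f = 28 \left(-34\right) = -952$)
$A = - \frac{5}{8}$ ($A = - \frac{\frac{1}{8} \left(2 + 8\right)}{2} = - \frac{\frac{1}{8} \cdot 10}{2} = \left(- \frac{1}{2}\right) \frac{5}{4} = - \frac{5}{8} \approx -0.625$)
$s{\left(a,b \right)} = 64$
$s{\left(A,-15 + 33 \right)} + f = 64 - 952 = -888$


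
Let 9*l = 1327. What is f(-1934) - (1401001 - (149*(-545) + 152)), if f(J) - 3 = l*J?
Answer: -15904877/9 ≈ -1.7672e+6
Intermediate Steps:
l = 1327/9 (l = (⅑)*1327 = 1327/9 ≈ 147.44)
f(J) = 3 + 1327*J/9
f(-1934) - (1401001 - (149*(-545) + 152)) = (3 + (1327/9)*(-1934)) - (1401001 - (149*(-545) + 152)) = (3 - 2566418/9) - (1401001 - (-81205 + 152)) = -2566391/9 - (1401001 - 1*(-81053)) = -2566391/9 - (1401001 + 81053) = -2566391/9 - 1*1482054 = -2566391/9 - 1482054 = -15904877/9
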